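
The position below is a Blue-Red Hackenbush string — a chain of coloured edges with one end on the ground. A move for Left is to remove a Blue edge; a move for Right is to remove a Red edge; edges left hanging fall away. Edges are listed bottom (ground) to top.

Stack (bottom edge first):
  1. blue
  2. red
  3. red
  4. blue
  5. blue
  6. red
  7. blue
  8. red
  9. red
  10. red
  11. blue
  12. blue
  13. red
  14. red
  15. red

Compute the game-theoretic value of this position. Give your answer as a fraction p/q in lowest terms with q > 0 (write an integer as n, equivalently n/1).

6705/16384

Build G(s[:k]) for k = 1..15, string s = blue red red blue blue red blue red red red blue blue red red red.
edge 1 of 15 (blue): { 0 | — } so 1
edge 2 of 15 (red): { 0 | 1 } so 1/2
edge 3 of 15 (red): { 0 | 1/2; 1 } so 1/4
edge 4 of 15 (blue): { 0; 1/4 | 1/2; 1 } so 3/8
edge 5 of 15 (blue): { 0; 1/4; 3/8 | 1/2; 1 } so 7/16
edge 6 of 15 (red): { 0; 1/4; 3/8 | 7/16; 1/2; 1 } so 13/32
edge 7 of 15 (blue): { 0; 1/4; 3/8; 13/32 | 7/16; 1/2; 1 } so 27/64
edge 8 of 15 (red): { 0; 1/4; 3/8; 13/32 | 27/64; 7/16; 1/2; 1 } so 53/128
edge 9 of 15 (red): { 0; 1/4; 3/8; 13/32 | 53/128; 27/64; 7/16; 1/2; 1 } so 105/256
edge 10 of 15 (red): { 0; 1/4; 3/8; 13/32 | 105/256; 53/128; 27/64; 7/16; 1/2; 1 } so 209/512
edge 11 of 15 (blue): { 0; 1/4; 3/8; 13/32; 209/512 | 105/256; 53/128; 27/64; 7/16; 1/2; 1 } so 419/1024
edge 12 of 15 (blue): { 0; 1/4; 3/8; 13/32; 209/512; 419/1024 | 105/256; 53/128; 27/64; 7/16; 1/2; 1 } so 839/2048
edge 13 of 15 (red): { 0; 1/4; 3/8; 13/32; 209/512; 419/1024 | 839/2048; 105/256; 53/128; 27/64; 7/16; 1/2; 1 } so 1677/4096
edge 14 of 15 (red): { 0; 1/4; 3/8; 13/32; 209/512; 419/1024 | 1677/4096; 839/2048; 105/256; 53/128; 27/64; 7/16; 1/2; 1 } so 3353/8192
edge 15 of 15 (red): { 0; 1/4; 3/8; 13/32; 209/512; 419/1024 | 3353/8192; 1677/4096; 839/2048; 105/256; 53/128; 27/64; 7/16; 1/2; 1 } so 6705/16384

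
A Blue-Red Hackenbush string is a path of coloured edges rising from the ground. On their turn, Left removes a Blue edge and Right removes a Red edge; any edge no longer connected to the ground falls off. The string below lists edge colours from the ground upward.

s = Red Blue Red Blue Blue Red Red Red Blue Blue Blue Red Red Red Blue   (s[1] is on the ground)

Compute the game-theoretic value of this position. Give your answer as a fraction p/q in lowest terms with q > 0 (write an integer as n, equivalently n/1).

Build g(s[:k]) for k = 1..15, string s = Red Blue Red Blue Blue Red Red Red Blue Blue Blue Red Red Red Blue.
edge 1 of 15 (Red): {  | 0 } = -1
edge 2 of 15 (Blue): { -1 | 0 } = -1/2
edge 3 of 15 (Red): { -1 | -1/2,0 } = -3/4
edge 4 of 15 (Blue): { -1,-3/4 | -1/2,0 } = -5/8
edge 5 of 15 (Blue): { -1,-3/4,-5/8 | -1/2,0 } = -9/16
edge 6 of 15 (Red): { -1,-3/4,-5/8 | -9/16,-1/2,0 } = -19/32
edge 7 of 15 (Red): { -1,-3/4,-5/8 | -19/32,-9/16,-1/2,0 } = -39/64
edge 8 of 15 (Red): { -1,-3/4,-5/8 | -39/64,-19/32,-9/16,-1/2,0 } = -79/128
edge 9 of 15 (Blue): { -1,-3/4,-5/8,-79/128 | -39/64,-19/32,-9/16,-1/2,0 } = -157/256
edge 10 of 15 (Blue): { -1,-3/4,-5/8,-79/128,-157/256 | -39/64,-19/32,-9/16,-1/2,0 } = -313/512
edge 11 of 15 (Blue): { -1,-3/4,-5/8,-79/128,-157/256,-313/512 | -39/64,-19/32,-9/16,-1/2,0 } = -625/1024
edge 12 of 15 (Red): { -1,-3/4,-5/8,-79/128,-157/256,-313/512 | -625/1024,-39/64,-19/32,-9/16,-1/2,0 } = -1251/2048
edge 13 of 15 (Red): { -1,-3/4,-5/8,-79/128,-157/256,-313/512 | -1251/2048,-625/1024,-39/64,-19/32,-9/16,-1/2,0 } = -2503/4096
edge 14 of 15 (Red): { -1,-3/4,-5/8,-79/128,-157/256,-313/512 | -2503/4096,-1251/2048,-625/1024,-39/64,-19/32,-9/16,-1/2,0 } = -5007/8192
edge 15 of 15 (Blue): { -1,-3/4,-5/8,-79/128,-157/256,-313/512,-5007/8192 | -2503/4096,-1251/2048,-625/1024,-39/64,-19/32,-9/16,-1/2,0 } = -10013/16384

-10013/16384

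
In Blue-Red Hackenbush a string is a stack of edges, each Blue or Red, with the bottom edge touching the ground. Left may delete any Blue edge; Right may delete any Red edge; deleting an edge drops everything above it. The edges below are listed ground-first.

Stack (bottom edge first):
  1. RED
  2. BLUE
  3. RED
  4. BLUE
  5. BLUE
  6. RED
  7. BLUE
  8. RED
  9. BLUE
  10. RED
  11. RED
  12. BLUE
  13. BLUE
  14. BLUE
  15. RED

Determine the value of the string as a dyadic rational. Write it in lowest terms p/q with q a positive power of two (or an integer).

-9571/16384

step 1: add RED to get R; options L={ · } R={ 0 } = -1
step 2: add BLUE to get RB; options L={ -1 } R={ 0 } = -1/2
step 3: add RED to get RBR; options L={ -1 } R={ -1/2,0 } = -3/4
step 4: add BLUE to get RBRB; options L={ -1,-3/4 } R={ -1/2,0 } = -5/8
step 5: add BLUE to get RBRBB; options L={ -1,-3/4,-5/8 } R={ -1/2,0 } = -9/16
step 6: add RED to get RBRBBR; options L={ -1,-3/4,-5/8 } R={ -9/16,-1/2,0 } = -19/32
step 7: add BLUE to get RBRBBRB; options L={ -1,-3/4,-5/8,-19/32 } R={ -9/16,-1/2,0 } = -37/64
step 8: add RED to get RBRBBRBR; options L={ -1,-3/4,-5/8,-19/32 } R={ -37/64,-9/16,-1/2,0 } = -75/128
step 9: add BLUE to get RBRBBRBRB; options L={ -1,-3/4,-5/8,-19/32,-75/128 } R={ -37/64,-9/16,-1/2,0 } = -149/256
step 10: add RED to get RBRBBRBRBR; options L={ -1,-3/4,-5/8,-19/32,-75/128 } R={ -149/256,-37/64,-9/16,-1/2,0 } = -299/512
step 11: add RED to get RBRBBRBRBRR; options L={ -1,-3/4,-5/8,-19/32,-75/128 } R={ -299/512,-149/256,-37/64,-9/16,-1/2,0 } = -599/1024
step 12: add BLUE to get RBRBBRBRBRRB; options L={ -1,-3/4,-5/8,-19/32,-75/128,-599/1024 } R={ -299/512,-149/256,-37/64,-9/16,-1/2,0 } = -1197/2048
step 13: add BLUE to get RBRBBRBRBRRBB; options L={ -1,-3/4,-5/8,-19/32,-75/128,-599/1024,-1197/2048 } R={ -299/512,-149/256,-37/64,-9/16,-1/2,0 } = -2393/4096
step 14: add BLUE to get RBRBBRBRBRRBBB; options L={ -1,-3/4,-5/8,-19/32,-75/128,-599/1024,-1197/2048,-2393/4096 } R={ -299/512,-149/256,-37/64,-9/16,-1/2,0 } = -4785/8192
step 15: add RED to get RBRBBRBRBRRBBBR; options L={ -1,-3/4,-5/8,-19/32,-75/128,-599/1024,-1197/2048,-2393/4096 } R={ -4785/8192,-299/512,-149/256,-37/64,-9/16,-1/2,0 } = -9571/16384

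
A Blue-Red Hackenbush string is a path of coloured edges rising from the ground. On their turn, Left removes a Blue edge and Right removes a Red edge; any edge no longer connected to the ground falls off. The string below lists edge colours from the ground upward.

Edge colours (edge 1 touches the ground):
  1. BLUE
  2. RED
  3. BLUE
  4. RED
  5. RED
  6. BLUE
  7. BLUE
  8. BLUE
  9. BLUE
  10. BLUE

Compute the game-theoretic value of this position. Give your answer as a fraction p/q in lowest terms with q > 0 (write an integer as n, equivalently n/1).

319/512

Prefix values for BLUE RED BLUE RED RED BLUE BLUE BLUE BLUE BLUE via {L|R} + simplicity:
1 of 10 · B · max L 0 · min R +∞ -> 1
2 of 10 · BR · max L 0 · min R 1 -> 1/2
3 of 10 · BRB · max L 1/2 · min R 1 -> 3/4
4 of 10 · BRBR · max L 1/2 · min R 3/4 -> 5/8
5 of 10 · BRBRR · max L 1/2 · min R 5/8 -> 9/16
6 of 10 · BRBRRB · max L 9/16 · min R 5/8 -> 19/32
7 of 10 · BRBRRBB · max L 19/32 · min R 5/8 -> 39/64
8 of 10 · BRBRRBBB · max L 39/64 · min R 5/8 -> 79/128
9 of 10 · BRBRRBBBB · max L 79/128 · min R 5/8 -> 159/256
10 of 10 · BRBRRBBBBB · max L 159/256 · min R 5/8 -> 319/512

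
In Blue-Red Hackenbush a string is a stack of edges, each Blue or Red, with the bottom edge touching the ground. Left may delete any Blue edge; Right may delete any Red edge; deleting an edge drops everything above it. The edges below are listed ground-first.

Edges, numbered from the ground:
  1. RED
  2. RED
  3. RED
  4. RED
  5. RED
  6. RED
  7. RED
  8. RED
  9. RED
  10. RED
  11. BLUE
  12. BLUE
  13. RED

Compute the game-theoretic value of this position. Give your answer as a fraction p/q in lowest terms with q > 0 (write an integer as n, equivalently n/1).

-75/8

value(R) = { — | 0 } -> -1
value(RR) = { — | -1,0 } -> -2
value(RRR) = { — | -2,-1,0 } -> -3
value(RRRR) = { — | -3,-2,-1,0 } -> -4
value(RRRRR) = { — | -4,-3,-2,-1,0 } -> -5
value(RRRRRR) = { — | -5,-4,-3,-2,-1,0 } -> -6
value(RRRRRRR) = { — | -6,-5,-4,-3,-2,-1,0 } -> -7
value(RRRRRRRR) = { — | -7,-6,-5,-4,-3,-2,-1,0 } -> -8
value(RRRRRRRRR) = { — | -8,-7,-6,-5,-4,-3,-2,-1,0 } -> -9
value(RRRRRRRRRR) = { — | -9,-8,-7,-6,-5,-4,-3,-2,-1,0 } -> -10
value(RRRRRRRRRRB) = { -10 | -9,-8,-7,-6,-5,-4,-3,-2,-1,0 } -> -19/2
value(RRRRRRRRRRBB) = { -10,-19/2 | -9,-8,-7,-6,-5,-4,-3,-2,-1,0 } -> -37/4
value(RRRRRRRRRRBBR) = { -10,-19/2 | -37/4,-9,-8,-7,-6,-5,-4,-3,-2,-1,0 } -> -75/8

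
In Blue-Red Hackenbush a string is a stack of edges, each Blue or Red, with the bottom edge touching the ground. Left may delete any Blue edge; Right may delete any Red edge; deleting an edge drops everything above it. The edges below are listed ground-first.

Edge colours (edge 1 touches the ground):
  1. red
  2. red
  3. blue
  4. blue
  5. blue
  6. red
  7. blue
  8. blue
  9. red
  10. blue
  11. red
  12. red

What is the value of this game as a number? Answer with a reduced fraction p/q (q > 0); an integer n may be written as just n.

-1175/1024

Recurse on prefixes of the 12-edge string red red blue blue blue red blue blue red blue red red:
edge 1 of 12 (red): { — | 0 } -> -1
edge 2 of 12 (red): { — | -1,0 } -> -2
edge 3 of 12 (blue): { -2 | -1,0 } -> -3/2
edge 4 of 12 (blue): { -2,-3/2 | -1,0 } -> -5/4
edge 5 of 12 (blue): { -2,-3/2,-5/4 | -1,0 } -> -9/8
edge 6 of 12 (red): { -2,-3/2,-5/4 | -9/8,-1,0 } -> -19/16
edge 7 of 12 (blue): { -2,-3/2,-5/4,-19/16 | -9/8,-1,0 } -> -37/32
edge 8 of 12 (blue): { -2,-3/2,-5/4,-19/16,-37/32 | -9/8,-1,0 } -> -73/64
edge 9 of 12 (red): { -2,-3/2,-5/4,-19/16,-37/32 | -73/64,-9/8,-1,0 } -> -147/128
edge 10 of 12 (blue): { -2,-3/2,-5/4,-19/16,-37/32,-147/128 | -73/64,-9/8,-1,0 } -> -293/256
edge 11 of 12 (red): { -2,-3/2,-5/4,-19/16,-37/32,-147/128 | -293/256,-73/64,-9/8,-1,0 } -> -587/512
edge 12 of 12 (red): { -2,-3/2,-5/4,-19/16,-37/32,-147/128 | -587/512,-293/256,-73/64,-9/8,-1,0 } -> -1175/1024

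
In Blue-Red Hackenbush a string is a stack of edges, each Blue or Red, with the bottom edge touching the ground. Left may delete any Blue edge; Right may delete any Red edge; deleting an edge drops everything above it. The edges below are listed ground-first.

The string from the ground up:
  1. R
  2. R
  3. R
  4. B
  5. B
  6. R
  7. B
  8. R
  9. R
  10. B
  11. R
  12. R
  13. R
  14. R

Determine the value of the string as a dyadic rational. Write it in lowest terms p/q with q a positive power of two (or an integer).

Recurse on prefixes of the 14-edge string R R R B B R B R R B R R R R:
edge 1 of 14 (R): {  | 0 } so -1
edge 2 of 14 (R): {  | -1 0 } so -2
edge 3 of 14 (R): {  | -2 -1 0 } so -3
edge 4 of 14 (B): { -3 | -2 -1 0 } so -5/2
edge 5 of 14 (B): { -3 -5/2 | -2 -1 0 } so -9/4
edge 6 of 14 (R): { -3 -5/2 | -9/4 -2 -1 0 } so -19/8
edge 7 of 14 (B): { -3 -5/2 -19/8 | -9/4 -2 -1 0 } so -37/16
edge 8 of 14 (R): { -3 -5/2 -19/8 | -37/16 -9/4 -2 -1 0 } so -75/32
edge 9 of 14 (R): { -3 -5/2 -19/8 | -75/32 -37/16 -9/4 -2 -1 0 } so -151/64
edge 10 of 14 (B): { -3 -5/2 -19/8 -151/64 | -75/32 -37/16 -9/4 -2 -1 0 } so -301/128
edge 11 of 14 (R): { -3 -5/2 -19/8 -151/64 | -301/128 -75/32 -37/16 -9/4 -2 -1 0 } so -603/256
edge 12 of 14 (R): { -3 -5/2 -19/8 -151/64 | -603/256 -301/128 -75/32 -37/16 -9/4 -2 -1 0 } so -1207/512
edge 13 of 14 (R): { -3 -5/2 -19/8 -151/64 | -1207/512 -603/256 -301/128 -75/32 -37/16 -9/4 -2 -1 0 } so -2415/1024
edge 14 of 14 (R): { -3 -5/2 -19/8 -151/64 | -2415/1024 -1207/512 -603/256 -301/128 -75/32 -37/16 -9/4 -2 -1 0 } so -4831/2048

-4831/2048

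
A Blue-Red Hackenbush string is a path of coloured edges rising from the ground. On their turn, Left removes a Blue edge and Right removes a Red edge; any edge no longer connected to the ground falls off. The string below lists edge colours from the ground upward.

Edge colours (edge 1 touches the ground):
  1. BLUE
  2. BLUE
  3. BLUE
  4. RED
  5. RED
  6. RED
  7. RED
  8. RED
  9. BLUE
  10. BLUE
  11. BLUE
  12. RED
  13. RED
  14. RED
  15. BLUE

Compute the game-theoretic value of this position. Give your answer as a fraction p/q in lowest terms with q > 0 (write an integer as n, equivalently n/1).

Recurse on prefixes of the 15-edge string BLUE BLUE BLUE RED RED RED RED RED BLUE BLUE BLUE RED RED RED BLUE:
edge 1 of 15 (BLUE): { 0 | (no moves) } -> 1
edge 2 of 15 (BLUE): { 0, 1 | (no moves) } -> 2
edge 3 of 15 (BLUE): { 0, 1, 2 | (no moves) } -> 3
edge 4 of 15 (RED): { 0, 1, 2 | 3 } -> 5/2
edge 5 of 15 (RED): { 0, 1, 2 | 5/2, 3 } -> 9/4
edge 6 of 15 (RED): { 0, 1, 2 | 9/4, 5/2, 3 } -> 17/8
edge 7 of 15 (RED): { 0, 1, 2 | 17/8, 9/4, 5/2, 3 } -> 33/16
edge 8 of 15 (RED): { 0, 1, 2 | 33/16, 17/8, 9/4, 5/2, 3 } -> 65/32
edge 9 of 15 (BLUE): { 0, 1, 2, 65/32 | 33/16, 17/8, 9/4, 5/2, 3 } -> 131/64
edge 10 of 15 (BLUE): { 0, 1, 2, 65/32, 131/64 | 33/16, 17/8, 9/4, 5/2, 3 } -> 263/128
edge 11 of 15 (BLUE): { 0, 1, 2, 65/32, 131/64, 263/128 | 33/16, 17/8, 9/4, 5/2, 3 } -> 527/256
edge 12 of 15 (RED): { 0, 1, 2, 65/32, 131/64, 263/128 | 527/256, 33/16, 17/8, 9/4, 5/2, 3 } -> 1053/512
edge 13 of 15 (RED): { 0, 1, 2, 65/32, 131/64, 263/128 | 1053/512, 527/256, 33/16, 17/8, 9/4, 5/2, 3 } -> 2105/1024
edge 14 of 15 (RED): { 0, 1, 2, 65/32, 131/64, 263/128 | 2105/1024, 1053/512, 527/256, 33/16, 17/8, 9/4, 5/2, 3 } -> 4209/2048
edge 15 of 15 (BLUE): { 0, 1, 2, 65/32, 131/64, 263/128, 4209/2048 | 2105/1024, 1053/512, 527/256, 33/16, 17/8, 9/4, 5/2, 3 } -> 8419/4096

8419/4096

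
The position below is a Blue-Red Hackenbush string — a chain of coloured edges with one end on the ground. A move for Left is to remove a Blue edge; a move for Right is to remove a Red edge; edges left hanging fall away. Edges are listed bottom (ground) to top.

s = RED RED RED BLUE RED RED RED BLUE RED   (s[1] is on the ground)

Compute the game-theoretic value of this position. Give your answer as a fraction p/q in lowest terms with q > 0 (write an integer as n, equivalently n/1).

1 of 9 · R · max L −∞ · min R 0 — -1
2 of 9 · RR · max L −∞ · min R -1 — -2
3 of 9 · RRR · max L −∞ · min R -2 — -3
4 of 9 · RRRB · max L -3 · min R -2 — -5/2
5 of 9 · RRRBR · max L -3 · min R -5/2 — -11/4
6 of 9 · RRRBRR · max L -3 · min R -11/4 — -23/8
7 of 9 · RRRBRRR · max L -3 · min R -23/8 — -47/16
8 of 9 · RRRBRRRB · max L -47/16 · min R -23/8 — -93/32
9 of 9 · RRRBRRRBR · max L -47/16 · min R -93/32 — -187/64

-187/64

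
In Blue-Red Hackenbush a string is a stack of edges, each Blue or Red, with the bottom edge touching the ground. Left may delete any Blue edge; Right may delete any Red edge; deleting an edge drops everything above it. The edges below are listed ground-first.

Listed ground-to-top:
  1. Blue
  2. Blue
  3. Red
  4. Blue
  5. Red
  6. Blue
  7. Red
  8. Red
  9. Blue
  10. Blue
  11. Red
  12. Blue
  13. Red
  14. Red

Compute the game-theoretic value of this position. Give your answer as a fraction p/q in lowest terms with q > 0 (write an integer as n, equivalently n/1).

6761/4096

edge 1 of 14 (Blue): { 0 | (no moves) } -> 1
edge 2 of 14 (Blue): { 0 1 | (no moves) } -> 2
edge 3 of 14 (Red): { 0 1 | 2 } -> 3/2
edge 4 of 14 (Blue): { 0 1 3/2 | 2 } -> 7/4
edge 5 of 14 (Red): { 0 1 3/2 | 7/4 2 } -> 13/8
edge 6 of 14 (Blue): { 0 1 3/2 13/8 | 7/4 2 } -> 27/16
edge 7 of 14 (Red): { 0 1 3/2 13/8 | 27/16 7/4 2 } -> 53/32
edge 8 of 14 (Red): { 0 1 3/2 13/8 | 53/32 27/16 7/4 2 } -> 105/64
edge 9 of 14 (Blue): { 0 1 3/2 13/8 105/64 | 53/32 27/16 7/4 2 } -> 211/128
edge 10 of 14 (Blue): { 0 1 3/2 13/8 105/64 211/128 | 53/32 27/16 7/4 2 } -> 423/256
edge 11 of 14 (Red): { 0 1 3/2 13/8 105/64 211/128 | 423/256 53/32 27/16 7/4 2 } -> 845/512
edge 12 of 14 (Blue): { 0 1 3/2 13/8 105/64 211/128 845/512 | 423/256 53/32 27/16 7/4 2 } -> 1691/1024
edge 13 of 14 (Red): { 0 1 3/2 13/8 105/64 211/128 845/512 | 1691/1024 423/256 53/32 27/16 7/4 2 } -> 3381/2048
edge 14 of 14 (Red): { 0 1 3/2 13/8 105/64 211/128 845/512 | 3381/2048 1691/1024 423/256 53/32 27/16 7/4 2 } -> 6761/4096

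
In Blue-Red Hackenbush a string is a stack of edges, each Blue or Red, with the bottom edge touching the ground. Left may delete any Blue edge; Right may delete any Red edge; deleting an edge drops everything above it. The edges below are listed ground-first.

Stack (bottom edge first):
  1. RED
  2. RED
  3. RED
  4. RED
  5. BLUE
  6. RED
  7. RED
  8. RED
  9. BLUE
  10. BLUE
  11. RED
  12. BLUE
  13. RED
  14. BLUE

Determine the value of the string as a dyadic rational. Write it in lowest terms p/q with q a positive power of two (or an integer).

R: Left { none }, Right { 0 } -> simplest -1
RR: Left { none }, Right { -1, 0 } -> simplest -2
RRR: Left { none }, Right { -2, -1, 0 } -> simplest -3
RRRR: Left { none }, Right { -3, -2, -1, 0 } -> simplest -4
RRRRB: Left { -4 }, Right { -3, -2, -1, 0 } -> simplest -7/2
RRRRBR: Left { -4 }, Right { -7/2, -3, -2, -1, 0 } -> simplest -15/4
RRRRBRR: Left { -4 }, Right { -15/4, -7/2, -3, -2, -1, 0 } -> simplest -31/8
RRRRBRRR: Left { -4 }, Right { -31/8, -15/4, -7/2, -3, -2, -1, 0 } -> simplest -63/16
RRRRBRRRB: Left { -4, -63/16 }, Right { -31/8, -15/4, -7/2, -3, -2, -1, 0 } -> simplest -125/32
RRRRBRRRBB: Left { -4, -63/16, -125/32 }, Right { -31/8, -15/4, -7/2, -3, -2, -1, 0 } -> simplest -249/64
RRRRBRRRBBR: Left { -4, -63/16, -125/32 }, Right { -249/64, -31/8, -15/4, -7/2, -3, -2, -1, 0 } -> simplest -499/128
RRRRBRRRBBRB: Left { -4, -63/16, -125/32, -499/128 }, Right { -249/64, -31/8, -15/4, -7/2, -3, -2, -1, 0 } -> simplest -997/256
RRRRBRRRBBRBR: Left { -4, -63/16, -125/32, -499/128 }, Right { -997/256, -249/64, -31/8, -15/4, -7/2, -3, -2, -1, 0 } -> simplest -1995/512
RRRRBRRRBBRBRB: Left { -4, -63/16, -125/32, -499/128, -1995/512 }, Right { -997/256, -249/64, -31/8, -15/4, -7/2, -3, -2, -1, 0 } -> simplest -3989/1024

-3989/1024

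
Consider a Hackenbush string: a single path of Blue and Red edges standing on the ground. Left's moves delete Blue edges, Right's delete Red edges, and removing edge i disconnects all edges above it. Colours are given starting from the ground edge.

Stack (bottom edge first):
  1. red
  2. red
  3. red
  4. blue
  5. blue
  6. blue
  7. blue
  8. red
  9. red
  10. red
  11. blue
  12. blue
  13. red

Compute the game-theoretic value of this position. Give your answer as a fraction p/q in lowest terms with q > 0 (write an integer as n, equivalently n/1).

-2163/1024

step 1: add red to get r; options L={ none } R={ 0 } — -1
step 2: add red to get rr; options L={ none } R={ -1,0 } — -2
step 3: add red to get rrr; options L={ none } R={ -2,-1,0 } — -3
step 4: add blue to get rrrb; options L={ -3 } R={ -2,-1,0 } — -5/2
step 5: add blue to get rrrbb; options L={ -3,-5/2 } R={ -2,-1,0 } — -9/4
step 6: add blue to get rrrbbb; options L={ -3,-5/2,-9/4 } R={ -2,-1,0 } — -17/8
step 7: add blue to get rrrbbbb; options L={ -3,-5/2,-9/4,-17/8 } R={ -2,-1,0 } — -33/16
step 8: add red to get rrrbbbbr; options L={ -3,-5/2,-9/4,-17/8 } R={ -33/16,-2,-1,0 } — -67/32
step 9: add red to get rrrbbbbrr; options L={ -3,-5/2,-9/4,-17/8 } R={ -67/32,-33/16,-2,-1,0 } — -135/64
step 10: add red to get rrrbbbbrrr; options L={ -3,-5/2,-9/4,-17/8 } R={ -135/64,-67/32,-33/16,-2,-1,0 } — -271/128
step 11: add blue to get rrrbbbbrrrb; options L={ -3,-5/2,-9/4,-17/8,-271/128 } R={ -135/64,-67/32,-33/16,-2,-1,0 } — -541/256
step 12: add blue to get rrrbbbbrrrbb; options L={ -3,-5/2,-9/4,-17/8,-271/128,-541/256 } R={ -135/64,-67/32,-33/16,-2,-1,0 } — -1081/512
step 13: add red to get rrrbbbbrrrbbr; options L={ -3,-5/2,-9/4,-17/8,-271/128,-541/256 } R={ -1081/512,-135/64,-67/32,-33/16,-2,-1,0 } — -2163/1024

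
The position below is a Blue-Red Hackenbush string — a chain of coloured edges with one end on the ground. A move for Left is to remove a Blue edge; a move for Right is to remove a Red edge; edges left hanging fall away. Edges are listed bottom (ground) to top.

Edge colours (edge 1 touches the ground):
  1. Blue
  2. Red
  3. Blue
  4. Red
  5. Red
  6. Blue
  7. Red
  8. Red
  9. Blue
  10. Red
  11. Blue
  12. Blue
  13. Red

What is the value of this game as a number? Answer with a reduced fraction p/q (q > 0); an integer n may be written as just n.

2349/4096

G(B) = { 0 | — } → 1
G(BR) = { 0 | 1 } → 1/2
G(BRB) = { 0, 1/2 | 1 } → 3/4
G(BRBR) = { 0, 1/2 | 3/4, 1 } → 5/8
G(BRBRR) = { 0, 1/2 | 5/8, 3/4, 1 } → 9/16
G(BRBRRB) = { 0, 1/2, 9/16 | 5/8, 3/4, 1 } → 19/32
G(BRBRRBR) = { 0, 1/2, 9/16 | 19/32, 5/8, 3/4, 1 } → 37/64
G(BRBRRBRR) = { 0, 1/2, 9/16 | 37/64, 19/32, 5/8, 3/4, 1 } → 73/128
G(BRBRRBRRB) = { 0, 1/2, 9/16, 73/128 | 37/64, 19/32, 5/8, 3/4, 1 } → 147/256
G(BRBRRBRRBR) = { 0, 1/2, 9/16, 73/128 | 147/256, 37/64, 19/32, 5/8, 3/4, 1 } → 293/512
G(BRBRRBRRBRB) = { 0, 1/2, 9/16, 73/128, 293/512 | 147/256, 37/64, 19/32, 5/8, 3/4, 1 } → 587/1024
G(BRBRRBRRBRBB) = { 0, 1/2, 9/16, 73/128, 293/512, 587/1024 | 147/256, 37/64, 19/32, 5/8, 3/4, 1 } → 1175/2048
G(BRBRRBRRBRBBR) = { 0, 1/2, 9/16, 73/128, 293/512, 587/1024 | 1175/2048, 147/256, 37/64, 19/32, 5/8, 3/4, 1 } → 2349/4096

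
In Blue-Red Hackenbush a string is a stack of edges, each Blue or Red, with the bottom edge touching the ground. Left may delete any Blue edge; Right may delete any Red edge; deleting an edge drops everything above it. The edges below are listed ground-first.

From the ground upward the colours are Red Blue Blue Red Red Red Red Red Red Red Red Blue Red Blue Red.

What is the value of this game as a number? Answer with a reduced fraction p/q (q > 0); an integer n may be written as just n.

1 of 15 · R · max L −∞ · min R 0 so -1
2 of 15 · RB · max L -1 · min R 0 so -1/2
3 of 15 · RBB · max L -1/2 · min R 0 so -1/4
4 of 15 · RBBR · max L -1/2 · min R -1/4 so -3/8
5 of 15 · RBBRR · max L -1/2 · min R -3/8 so -7/16
6 of 15 · RBBRRR · max L -1/2 · min R -7/16 so -15/32
7 of 15 · RBBRRRR · max L -1/2 · min R -15/32 so -31/64
8 of 15 · RBBRRRRR · max L -1/2 · min R -31/64 so -63/128
9 of 15 · RBBRRRRRR · max L -1/2 · min R -63/128 so -127/256
10 of 15 · RBBRRRRRRR · max L -1/2 · min R -127/256 so -255/512
11 of 15 · RBBRRRRRRRR · max L -1/2 · min R -255/512 so -511/1024
12 of 15 · RBBRRRRRRRRB · max L -511/1024 · min R -255/512 so -1021/2048
13 of 15 · RBBRRRRRRRRBR · max L -511/1024 · min R -1021/2048 so -2043/4096
14 of 15 · RBBRRRRRRRRBRB · max L -2043/4096 · min R -1021/2048 so -4085/8192
15 of 15 · RBBRRRRRRRRBRBR · max L -2043/4096 · min R -4085/8192 so -8171/16384

-8171/16384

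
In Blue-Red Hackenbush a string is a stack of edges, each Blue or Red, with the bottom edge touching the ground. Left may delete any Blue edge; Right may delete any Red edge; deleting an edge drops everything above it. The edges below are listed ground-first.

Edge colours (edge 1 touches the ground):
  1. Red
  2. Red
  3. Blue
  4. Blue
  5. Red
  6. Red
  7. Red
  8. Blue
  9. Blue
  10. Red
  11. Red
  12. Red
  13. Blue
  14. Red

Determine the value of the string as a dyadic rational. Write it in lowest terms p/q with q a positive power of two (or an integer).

-5947/4096

value(R) = { none | 0 } so -1
value(RR) = { none | -1 0 } so -2
value(RRB) = { -2 | -1 0 } so -3/2
value(RRBB) = { -2 -3/2 | -1 0 } so -5/4
value(RRBBR) = { -2 -3/2 | -5/4 -1 0 } so -11/8
value(RRBBRR) = { -2 -3/2 | -11/8 -5/4 -1 0 } so -23/16
value(RRBBRRR) = { -2 -3/2 | -23/16 -11/8 -5/4 -1 0 } so -47/32
value(RRBBRRRB) = { -2 -3/2 -47/32 | -23/16 -11/8 -5/4 -1 0 } so -93/64
value(RRBBRRRBB) = { -2 -3/2 -47/32 -93/64 | -23/16 -11/8 -5/4 -1 0 } so -185/128
value(RRBBRRRBBR) = { -2 -3/2 -47/32 -93/64 | -185/128 -23/16 -11/8 -5/4 -1 0 } so -371/256
value(RRBBRRRBBRR) = { -2 -3/2 -47/32 -93/64 | -371/256 -185/128 -23/16 -11/8 -5/4 -1 0 } so -743/512
value(RRBBRRRBBRRR) = { -2 -3/2 -47/32 -93/64 | -743/512 -371/256 -185/128 -23/16 -11/8 -5/4 -1 0 } so -1487/1024
value(RRBBRRRBBRRRB) = { -2 -3/2 -47/32 -93/64 -1487/1024 | -743/512 -371/256 -185/128 -23/16 -11/8 -5/4 -1 0 } so -2973/2048
value(RRBBRRRBBRRRBR) = { -2 -3/2 -47/32 -93/64 -1487/1024 | -2973/2048 -743/512 -371/256 -185/128 -23/16 -11/8 -5/4 -1 0 } so -5947/4096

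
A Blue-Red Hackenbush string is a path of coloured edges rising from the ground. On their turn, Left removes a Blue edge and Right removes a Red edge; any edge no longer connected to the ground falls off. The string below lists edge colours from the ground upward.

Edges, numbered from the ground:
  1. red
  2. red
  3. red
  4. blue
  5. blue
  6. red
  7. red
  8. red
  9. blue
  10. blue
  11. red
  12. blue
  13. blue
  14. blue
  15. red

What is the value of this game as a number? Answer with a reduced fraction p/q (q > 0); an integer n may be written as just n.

Build G(s[:k]) for k = 1..15, string s = red red red blue blue red red red blue blue red blue blue blue red.
G(r) = { none | 0 } gives -1
G(rr) = { none | -1 0 } gives -2
G(rrr) = { none | -2 -1 0 } gives -3
G(rrrb) = { -3 | -2 -1 0 } gives -5/2
G(rrrbb) = { -3 -5/2 | -2 -1 0 } gives -9/4
G(rrrbbr) = { -3 -5/2 | -9/4 -2 -1 0 } gives -19/8
G(rrrbbrr) = { -3 -5/2 | -19/8 -9/4 -2 -1 0 } gives -39/16
G(rrrbbrrr) = { -3 -5/2 | -39/16 -19/8 -9/4 -2 -1 0 } gives -79/32
G(rrrbbrrrb) = { -3 -5/2 -79/32 | -39/16 -19/8 -9/4 -2 -1 0 } gives -157/64
G(rrrbbrrrbb) = { -3 -5/2 -79/32 -157/64 | -39/16 -19/8 -9/4 -2 -1 0 } gives -313/128
G(rrrbbrrrbbr) = { -3 -5/2 -79/32 -157/64 | -313/128 -39/16 -19/8 -9/4 -2 -1 0 } gives -627/256
G(rrrbbrrrbbrb) = { -3 -5/2 -79/32 -157/64 -627/256 | -313/128 -39/16 -19/8 -9/4 -2 -1 0 } gives -1253/512
G(rrrbbrrrbbrbb) = { -3 -5/2 -79/32 -157/64 -627/256 -1253/512 | -313/128 -39/16 -19/8 -9/4 -2 -1 0 } gives -2505/1024
G(rrrbbrrrbbrbbb) = { -3 -5/2 -79/32 -157/64 -627/256 -1253/512 -2505/1024 | -313/128 -39/16 -19/8 -9/4 -2 -1 0 } gives -5009/2048
G(rrrbbrrrbbrbbbr) = { -3 -5/2 -79/32 -157/64 -627/256 -1253/512 -2505/1024 | -5009/2048 -313/128 -39/16 -19/8 -9/4 -2 -1 0 } gives -10019/4096

-10019/4096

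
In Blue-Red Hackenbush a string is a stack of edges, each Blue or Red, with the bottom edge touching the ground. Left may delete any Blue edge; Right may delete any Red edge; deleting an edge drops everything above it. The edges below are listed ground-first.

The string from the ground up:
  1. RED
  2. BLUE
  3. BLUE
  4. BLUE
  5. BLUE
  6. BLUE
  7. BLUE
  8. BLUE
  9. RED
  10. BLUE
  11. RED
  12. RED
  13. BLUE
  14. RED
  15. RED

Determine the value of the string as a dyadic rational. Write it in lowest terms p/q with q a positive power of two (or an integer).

-183/16384

R: Left { none }, Right { 0 } ⇒ simplest -1
RB: Left { -1 }, Right { 0 } ⇒ simplest -1/2
RBB: Left { -1, -1/2 }, Right { 0 } ⇒ simplest -1/4
RBBB: Left { -1, -1/2, -1/4 }, Right { 0 } ⇒ simplest -1/8
RBBBB: Left { -1, -1/2, -1/4, -1/8 }, Right { 0 } ⇒ simplest -1/16
RBBBBB: Left { -1, -1/2, -1/4, -1/8, -1/16 }, Right { 0 } ⇒ simplest -1/32
RBBBBBB: Left { -1, -1/2, -1/4, -1/8, -1/16, -1/32 }, Right { 0 } ⇒ simplest -1/64
RBBBBBBB: Left { -1, -1/2, -1/4, -1/8, -1/16, -1/32, -1/64 }, Right { 0 } ⇒ simplest -1/128
RBBBBBBBR: Left { -1, -1/2, -1/4, -1/8, -1/16, -1/32, -1/64 }, Right { -1/128, 0 } ⇒ simplest -3/256
RBBBBBBBRB: Left { -1, -1/2, -1/4, -1/8, -1/16, -1/32, -1/64, -3/256 }, Right { -1/128, 0 } ⇒ simplest -5/512
RBBBBBBBRBR: Left { -1, -1/2, -1/4, -1/8, -1/16, -1/32, -1/64, -3/256 }, Right { -5/512, -1/128, 0 } ⇒ simplest -11/1024
RBBBBBBBRBRR: Left { -1, -1/2, -1/4, -1/8, -1/16, -1/32, -1/64, -3/256 }, Right { -11/1024, -5/512, -1/128, 0 } ⇒ simplest -23/2048
RBBBBBBBRBRRB: Left { -1, -1/2, -1/4, -1/8, -1/16, -1/32, -1/64, -3/256, -23/2048 }, Right { -11/1024, -5/512, -1/128, 0 } ⇒ simplest -45/4096
RBBBBBBBRBRRBR: Left { -1, -1/2, -1/4, -1/8, -1/16, -1/32, -1/64, -3/256, -23/2048 }, Right { -45/4096, -11/1024, -5/512, -1/128, 0 } ⇒ simplest -91/8192
RBBBBBBBRBRRBRR: Left { -1, -1/2, -1/4, -1/8, -1/16, -1/32, -1/64, -3/256, -23/2048 }, Right { -91/8192, -45/4096, -11/1024, -5/512, -1/128, 0 } ⇒ simplest -183/16384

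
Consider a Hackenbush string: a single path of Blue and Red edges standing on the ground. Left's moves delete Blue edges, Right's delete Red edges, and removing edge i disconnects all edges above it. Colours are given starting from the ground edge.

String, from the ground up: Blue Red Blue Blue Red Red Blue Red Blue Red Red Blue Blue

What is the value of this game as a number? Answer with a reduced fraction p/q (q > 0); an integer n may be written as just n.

3239/4096

1 of 13 · B · max L 0 · min R +∞ -> 1
2 of 13 · BR · max L 0 · min R 1 -> 1/2
3 of 13 · BRB · max L 1/2 · min R 1 -> 3/4
4 of 13 · BRBB · max L 3/4 · min R 1 -> 7/8
5 of 13 · BRBBR · max L 3/4 · min R 7/8 -> 13/16
6 of 13 · BRBBRR · max L 3/4 · min R 13/16 -> 25/32
7 of 13 · BRBBRRB · max L 25/32 · min R 13/16 -> 51/64
8 of 13 · BRBBRRBR · max L 25/32 · min R 51/64 -> 101/128
9 of 13 · BRBBRRBRB · max L 101/128 · min R 51/64 -> 203/256
10 of 13 · BRBBRRBRBR · max L 101/128 · min R 203/256 -> 405/512
11 of 13 · BRBBRRBRBRR · max L 101/128 · min R 405/512 -> 809/1024
12 of 13 · BRBBRRBRBRRB · max L 809/1024 · min R 405/512 -> 1619/2048
13 of 13 · BRBBRRBRBRRBB · max L 1619/2048 · min R 405/512 -> 3239/4096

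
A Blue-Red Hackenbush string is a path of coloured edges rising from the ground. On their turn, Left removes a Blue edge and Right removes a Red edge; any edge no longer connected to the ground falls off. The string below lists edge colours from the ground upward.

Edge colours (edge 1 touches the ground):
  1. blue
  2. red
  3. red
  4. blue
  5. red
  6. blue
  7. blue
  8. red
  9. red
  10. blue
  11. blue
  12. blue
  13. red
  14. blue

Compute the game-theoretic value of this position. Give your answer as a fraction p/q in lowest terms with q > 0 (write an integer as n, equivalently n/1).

2875/8192

Prefix values for blue red red blue red blue blue red red blue blue blue red blue via {L|R} + simplicity:
step 1: add blue to get b; options L={ 0 } R={ (no moves) } — 1
step 2: add red to get br; options L={ 0 } R={ 1 } — 1/2
step 3: add red to get brr; options L={ 0 } R={ 1/2,1 } — 1/4
step 4: add blue to get brrb; options L={ 0,1/4 } R={ 1/2,1 } — 3/8
step 5: add red to get brrbr; options L={ 0,1/4 } R={ 3/8,1/2,1 } — 5/16
step 6: add blue to get brrbrb; options L={ 0,1/4,5/16 } R={ 3/8,1/2,1 } — 11/32
step 7: add blue to get brrbrbb; options L={ 0,1/4,5/16,11/32 } R={ 3/8,1/2,1 } — 23/64
step 8: add red to get brrbrbbr; options L={ 0,1/4,5/16,11/32 } R={ 23/64,3/8,1/2,1 } — 45/128
step 9: add red to get brrbrbbrr; options L={ 0,1/4,5/16,11/32 } R={ 45/128,23/64,3/8,1/2,1 } — 89/256
step 10: add blue to get brrbrbbrrb; options L={ 0,1/4,5/16,11/32,89/256 } R={ 45/128,23/64,3/8,1/2,1 } — 179/512
step 11: add blue to get brrbrbbrrbb; options L={ 0,1/4,5/16,11/32,89/256,179/512 } R={ 45/128,23/64,3/8,1/2,1 } — 359/1024
step 12: add blue to get brrbrbbrrbbb; options L={ 0,1/4,5/16,11/32,89/256,179/512,359/1024 } R={ 45/128,23/64,3/8,1/2,1 } — 719/2048
step 13: add red to get brrbrbbrrbbbr; options L={ 0,1/4,5/16,11/32,89/256,179/512,359/1024 } R={ 719/2048,45/128,23/64,3/8,1/2,1 } — 1437/4096
step 14: add blue to get brrbrbbrrbbbrb; options L={ 0,1/4,5/16,11/32,89/256,179/512,359/1024,1437/4096 } R={ 719/2048,45/128,23/64,3/8,1/2,1 } — 2875/8192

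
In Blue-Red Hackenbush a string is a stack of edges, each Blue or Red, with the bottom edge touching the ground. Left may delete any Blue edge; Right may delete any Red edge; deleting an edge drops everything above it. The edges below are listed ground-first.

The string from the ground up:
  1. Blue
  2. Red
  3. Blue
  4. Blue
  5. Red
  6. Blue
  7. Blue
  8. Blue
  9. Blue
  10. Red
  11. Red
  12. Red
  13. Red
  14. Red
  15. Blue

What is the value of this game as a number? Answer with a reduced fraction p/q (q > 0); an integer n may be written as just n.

14211/16384

value_1 [B]  L=[0]  R=[—]  → 1
value_2 [BR]  L=[0]  R=[1]  → 1/2
value_3 [BRB]  L=[0, 1/2]  R=[1]  → 3/4
value_4 [BRBB]  L=[0, 1/2, 3/4]  R=[1]  → 7/8
value_5 [BRBBR]  L=[0, 1/2, 3/4]  R=[7/8, 1]  → 13/16
value_6 [BRBBRB]  L=[0, 1/2, 3/4, 13/16]  R=[7/8, 1]  → 27/32
value_7 [BRBBRBB]  L=[0, 1/2, 3/4, 13/16, 27/32]  R=[7/8, 1]  → 55/64
value_8 [BRBBRBBB]  L=[0, 1/2, 3/4, 13/16, 27/32, 55/64]  R=[7/8, 1]  → 111/128
value_9 [BRBBRBBBB]  L=[0, 1/2, 3/4, 13/16, 27/32, 55/64, 111/128]  R=[7/8, 1]  → 223/256
value_10 [BRBBRBBBBR]  L=[0, 1/2, 3/4, 13/16, 27/32, 55/64, 111/128]  R=[223/256, 7/8, 1]  → 445/512
value_11 [BRBBRBBBBRR]  L=[0, 1/2, 3/4, 13/16, 27/32, 55/64, 111/128]  R=[445/512, 223/256, 7/8, 1]  → 889/1024
value_12 [BRBBRBBBBRRR]  L=[0, 1/2, 3/4, 13/16, 27/32, 55/64, 111/128]  R=[889/1024, 445/512, 223/256, 7/8, 1]  → 1777/2048
value_13 [BRBBRBBBBRRRR]  L=[0, 1/2, 3/4, 13/16, 27/32, 55/64, 111/128]  R=[1777/2048, 889/1024, 445/512, 223/256, 7/8, 1]  → 3553/4096
value_14 [BRBBRBBBBRRRRR]  L=[0, 1/2, 3/4, 13/16, 27/32, 55/64, 111/128]  R=[3553/4096, 1777/2048, 889/1024, 445/512, 223/256, 7/8, 1]  → 7105/8192
value_15 [BRBBRBBBBRRRRRB]  L=[0, 1/2, 3/4, 13/16, 27/32, 55/64, 111/128, 7105/8192]  R=[3553/4096, 1777/2048, 889/1024, 445/512, 223/256, 7/8, 1]  → 14211/16384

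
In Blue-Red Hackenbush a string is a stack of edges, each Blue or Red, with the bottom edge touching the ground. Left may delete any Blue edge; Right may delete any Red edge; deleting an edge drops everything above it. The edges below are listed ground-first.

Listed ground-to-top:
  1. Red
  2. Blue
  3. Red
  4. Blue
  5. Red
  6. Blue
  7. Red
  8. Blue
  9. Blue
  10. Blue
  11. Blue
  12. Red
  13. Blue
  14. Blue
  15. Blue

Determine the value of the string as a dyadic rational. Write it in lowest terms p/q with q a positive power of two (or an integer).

-10769/16384

Prefix values for Red Blue Red Blue Red Blue Red Blue Blue Blue Blue Red Blue Blue Blue via {L|R} + simplicity:
R: Left { none }, Right { 0 } → simplest -1
RB: Left { -1 }, Right { 0 } → simplest -1/2
RBR: Left { -1 }, Right { -1/2; 0 } → simplest -3/4
RBRB: Left { -1; -3/4 }, Right { -1/2; 0 } → simplest -5/8
RBRBR: Left { -1; -3/4 }, Right { -5/8; -1/2; 0 } → simplest -11/16
RBRBRB: Left { -1; -3/4; -11/16 }, Right { -5/8; -1/2; 0 } → simplest -21/32
RBRBRBR: Left { -1; -3/4; -11/16 }, Right { -21/32; -5/8; -1/2; 0 } → simplest -43/64
RBRBRBRB: Left { -1; -3/4; -11/16; -43/64 }, Right { -21/32; -5/8; -1/2; 0 } → simplest -85/128
RBRBRBRBB: Left { -1; -3/4; -11/16; -43/64; -85/128 }, Right { -21/32; -5/8; -1/2; 0 } → simplest -169/256
RBRBRBRBBB: Left { -1; -3/4; -11/16; -43/64; -85/128; -169/256 }, Right { -21/32; -5/8; -1/2; 0 } → simplest -337/512
RBRBRBRBBBB: Left { -1; -3/4; -11/16; -43/64; -85/128; -169/256; -337/512 }, Right { -21/32; -5/8; -1/2; 0 } → simplest -673/1024
RBRBRBRBBBBR: Left { -1; -3/4; -11/16; -43/64; -85/128; -169/256; -337/512 }, Right { -673/1024; -21/32; -5/8; -1/2; 0 } → simplest -1347/2048
RBRBRBRBBBBRB: Left { -1; -3/4; -11/16; -43/64; -85/128; -169/256; -337/512; -1347/2048 }, Right { -673/1024; -21/32; -5/8; -1/2; 0 } → simplest -2693/4096
RBRBRBRBBBBRBB: Left { -1; -3/4; -11/16; -43/64; -85/128; -169/256; -337/512; -1347/2048; -2693/4096 }, Right { -673/1024; -21/32; -5/8; -1/2; 0 } → simplest -5385/8192
RBRBRBRBBBBRBBB: Left { -1; -3/4; -11/16; -43/64; -85/128; -169/256; -337/512; -1347/2048; -2693/4096; -5385/8192 }, Right { -673/1024; -21/32; -5/8; -1/2; 0 } → simplest -10769/16384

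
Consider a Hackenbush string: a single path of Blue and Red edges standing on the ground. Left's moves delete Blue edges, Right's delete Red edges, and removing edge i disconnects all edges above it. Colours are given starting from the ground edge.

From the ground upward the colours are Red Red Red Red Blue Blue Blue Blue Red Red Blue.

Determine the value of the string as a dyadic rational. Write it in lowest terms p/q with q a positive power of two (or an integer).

-397/128

Prefix values for Red Red Red Red Blue Blue Blue Blue Red Red Blue via {L|R} + simplicity:
R: Left {  }, Right { 0 } so simplest -1
RR: Left {  }, Right { -1,0 } so simplest -2
RRR: Left {  }, Right { -2,-1,0 } so simplest -3
RRRR: Left {  }, Right { -3,-2,-1,0 } so simplest -4
RRRRB: Left { -4 }, Right { -3,-2,-1,0 } so simplest -7/2
RRRRBB: Left { -4,-7/2 }, Right { -3,-2,-1,0 } so simplest -13/4
RRRRBBB: Left { -4,-7/2,-13/4 }, Right { -3,-2,-1,0 } so simplest -25/8
RRRRBBBB: Left { -4,-7/2,-13/4,-25/8 }, Right { -3,-2,-1,0 } so simplest -49/16
RRRRBBBBR: Left { -4,-7/2,-13/4,-25/8 }, Right { -49/16,-3,-2,-1,0 } so simplest -99/32
RRRRBBBBRR: Left { -4,-7/2,-13/4,-25/8 }, Right { -99/32,-49/16,-3,-2,-1,0 } so simplest -199/64
RRRRBBBBRRB: Left { -4,-7/2,-13/4,-25/8,-199/64 }, Right { -99/32,-49/16,-3,-2,-1,0 } so simplest -397/128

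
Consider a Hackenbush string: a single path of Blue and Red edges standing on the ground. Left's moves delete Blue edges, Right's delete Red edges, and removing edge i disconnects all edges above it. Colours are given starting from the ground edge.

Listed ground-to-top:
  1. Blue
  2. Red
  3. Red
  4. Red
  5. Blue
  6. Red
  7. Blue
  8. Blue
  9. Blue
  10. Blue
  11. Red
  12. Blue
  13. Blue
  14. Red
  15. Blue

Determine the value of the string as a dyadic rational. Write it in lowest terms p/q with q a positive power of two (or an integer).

value(B) = { 0 |  } ⇒ 1
value(BR) = { 0 | 1 } ⇒ 1/2
value(BRR) = { 0 | 1/2, 1 } ⇒ 1/4
value(BRRR) = { 0 | 1/4, 1/2, 1 } ⇒ 1/8
value(BRRRB) = { 0, 1/8 | 1/4, 1/2, 1 } ⇒ 3/16
value(BRRRBR) = { 0, 1/8 | 3/16, 1/4, 1/2, 1 } ⇒ 5/32
value(BRRRBRB) = { 0, 1/8, 5/32 | 3/16, 1/4, 1/2, 1 } ⇒ 11/64
value(BRRRBRBB) = { 0, 1/8, 5/32, 11/64 | 3/16, 1/4, 1/2, 1 } ⇒ 23/128
value(BRRRBRBBB) = { 0, 1/8, 5/32, 11/64, 23/128 | 3/16, 1/4, 1/2, 1 } ⇒ 47/256
value(BRRRBRBBBB) = { 0, 1/8, 5/32, 11/64, 23/128, 47/256 | 3/16, 1/4, 1/2, 1 } ⇒ 95/512
value(BRRRBRBBBBR) = { 0, 1/8, 5/32, 11/64, 23/128, 47/256 | 95/512, 3/16, 1/4, 1/2, 1 } ⇒ 189/1024
value(BRRRBRBBBBRB) = { 0, 1/8, 5/32, 11/64, 23/128, 47/256, 189/1024 | 95/512, 3/16, 1/4, 1/2, 1 } ⇒ 379/2048
value(BRRRBRBBBBRBB) = { 0, 1/8, 5/32, 11/64, 23/128, 47/256, 189/1024, 379/2048 | 95/512, 3/16, 1/4, 1/2, 1 } ⇒ 759/4096
value(BRRRBRBBBBRBBR) = { 0, 1/8, 5/32, 11/64, 23/128, 47/256, 189/1024, 379/2048 | 759/4096, 95/512, 3/16, 1/4, 1/2, 1 } ⇒ 1517/8192
value(BRRRBRBBBBRBBRB) = { 0, 1/8, 5/32, 11/64, 23/128, 47/256, 189/1024, 379/2048, 1517/8192 | 759/4096, 95/512, 3/16, 1/4, 1/2, 1 } ⇒ 3035/16384

3035/16384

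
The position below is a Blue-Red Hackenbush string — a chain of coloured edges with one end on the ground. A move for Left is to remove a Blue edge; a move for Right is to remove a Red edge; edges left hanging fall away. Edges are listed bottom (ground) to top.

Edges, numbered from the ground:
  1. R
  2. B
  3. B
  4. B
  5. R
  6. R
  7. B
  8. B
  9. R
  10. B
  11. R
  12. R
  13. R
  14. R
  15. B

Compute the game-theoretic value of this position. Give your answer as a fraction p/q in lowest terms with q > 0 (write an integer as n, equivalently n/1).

Prefix values for R B B B R R B B R B R R R R B via {L|R} + simplicity:
step 1: add R to get R; options L={ (no moves) } R={ 0 } -> -1
step 2: add B to get RB; options L={ -1 } R={ 0 } -> -1/2
step 3: add B to get RBB; options L={ -1, -1/2 } R={ 0 } -> -1/4
step 4: add B to get RBBB; options L={ -1, -1/2, -1/4 } R={ 0 } -> -1/8
step 5: add R to get RBBBR; options L={ -1, -1/2, -1/4 } R={ -1/8, 0 } -> -3/16
step 6: add R to get RBBBRR; options L={ -1, -1/2, -1/4 } R={ -3/16, -1/8, 0 } -> -7/32
step 7: add B to get RBBBRRB; options L={ -1, -1/2, -1/4, -7/32 } R={ -3/16, -1/8, 0 } -> -13/64
step 8: add B to get RBBBRRBB; options L={ -1, -1/2, -1/4, -7/32, -13/64 } R={ -3/16, -1/8, 0 } -> -25/128
step 9: add R to get RBBBRRBBR; options L={ -1, -1/2, -1/4, -7/32, -13/64 } R={ -25/128, -3/16, -1/8, 0 } -> -51/256
step 10: add B to get RBBBRRBBRB; options L={ -1, -1/2, -1/4, -7/32, -13/64, -51/256 } R={ -25/128, -3/16, -1/8, 0 } -> -101/512
step 11: add R to get RBBBRRBBRBR; options L={ -1, -1/2, -1/4, -7/32, -13/64, -51/256 } R={ -101/512, -25/128, -3/16, -1/8, 0 } -> -203/1024
step 12: add R to get RBBBRRBBRBRR; options L={ -1, -1/2, -1/4, -7/32, -13/64, -51/256 } R={ -203/1024, -101/512, -25/128, -3/16, -1/8, 0 } -> -407/2048
step 13: add R to get RBBBRRBBRBRRR; options L={ -1, -1/2, -1/4, -7/32, -13/64, -51/256 } R={ -407/2048, -203/1024, -101/512, -25/128, -3/16, -1/8, 0 } -> -815/4096
step 14: add R to get RBBBRRBBRBRRRR; options L={ -1, -1/2, -1/4, -7/32, -13/64, -51/256 } R={ -815/4096, -407/2048, -203/1024, -101/512, -25/128, -3/16, -1/8, 0 } -> -1631/8192
step 15: add B to get RBBBRRBBRBRRRRB; options L={ -1, -1/2, -1/4, -7/32, -13/64, -51/256, -1631/8192 } R={ -815/4096, -407/2048, -203/1024, -101/512, -25/128, -3/16, -1/8, 0 } -> -3261/16384

-3261/16384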